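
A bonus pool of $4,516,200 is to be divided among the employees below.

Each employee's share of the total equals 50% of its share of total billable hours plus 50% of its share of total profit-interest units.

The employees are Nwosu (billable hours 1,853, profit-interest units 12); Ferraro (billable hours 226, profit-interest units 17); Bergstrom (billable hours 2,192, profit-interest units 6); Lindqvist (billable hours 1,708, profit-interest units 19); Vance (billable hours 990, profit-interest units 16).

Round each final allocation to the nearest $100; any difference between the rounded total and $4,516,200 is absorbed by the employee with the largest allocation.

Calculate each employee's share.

Billable hours total 6,969; profit-interest units total 70.
Blended shares (50% billable hours + 50% profit-interest units): Nwosu 0.2187; Ferraro 0.1376; Bergstrom 0.2001; Lindqvist 0.2583; Vance 0.1853.
Raw shares: Nwosu 987,513.15; Ferraro 621,624.38; Bergstrom 903,804.72; Lindqvist 1,166,340.15; Vance 836,917.60.
At nearest $100: Nwosu $987,500; Ferraro $621,600; Bergstrom $903,800; Lindqvist $1,166,300; Vance $836,900. Sum = $4,516,100.
Difference $4,516,200 − $4,516,100 = +$100 applied to largest allocation (Lindqvist): Lindqvist becomes $1,166,400.

Nwosu: $987,500 | Ferraro: $621,600 | Bergstrom: $903,800 | Lindqvist: $1,166,400 | Vance: $836,900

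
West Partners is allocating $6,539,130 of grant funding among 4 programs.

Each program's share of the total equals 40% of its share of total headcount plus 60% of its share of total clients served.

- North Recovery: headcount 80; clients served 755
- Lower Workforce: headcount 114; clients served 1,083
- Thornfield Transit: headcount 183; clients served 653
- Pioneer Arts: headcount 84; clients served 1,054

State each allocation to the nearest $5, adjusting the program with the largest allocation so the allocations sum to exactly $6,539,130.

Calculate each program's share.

Headcount total 461; clients served total 3,545.
Composite weights (40% headcount + 60% clients served): North Recovery 0.1972; Lower Workforce 0.2822; Thornfield Transit 0.2693; Pioneer Arts 0.2513.
Unrounded shares: North Recovery 1,289,515.98; Lower Workforce 1,845,445.96; Thornfield Transit 1,761,034.21; Pioneer Arts 1,643,133.85.
Rounded to nearest $5: North Recovery $1,289,515; Lower Workforce $1,845,445; Thornfield Transit $1,761,035; Pioneer Arts $1,643,135. Sum = $6,539,130.
Rounded total matches; no reconciliation needed.

North Recovery: $1,289,515 | Lower Workforce: $1,845,445 | Thornfield Transit: $1,761,035 | Pioneer Arts: $1,643,135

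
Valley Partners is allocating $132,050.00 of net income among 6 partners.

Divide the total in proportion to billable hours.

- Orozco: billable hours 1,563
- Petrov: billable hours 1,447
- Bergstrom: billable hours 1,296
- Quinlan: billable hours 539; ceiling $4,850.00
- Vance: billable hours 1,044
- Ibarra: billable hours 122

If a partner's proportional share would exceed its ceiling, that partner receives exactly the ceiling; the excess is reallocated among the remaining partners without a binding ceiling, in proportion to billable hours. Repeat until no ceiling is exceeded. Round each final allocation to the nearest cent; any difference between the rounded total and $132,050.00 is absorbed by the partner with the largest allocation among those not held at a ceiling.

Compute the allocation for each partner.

Orozco: $36,332.90 | Petrov: $33,636.40 | Bergstrom: $30,126.32 | Quinlan: $4,850.00 | Vance: $24,268.42 | Ibarra: $2,835.96

Total billable hours = 6,011.
Proportional shares (ignoring caps): Orozco 34,336.0755; Petrov 31,787.7807; Bergstrom 28,470.6039; Quinlan 11,840.7836; Vance 22,934.6531; Ibarra 2,680.1031.
Held at cap: Quinlan ($4,850.00); balance $127,200.00 reallocated over remaining billable hours 5,472.
Remaining shares: Orozco 36,332.8947 → $36,332.89; Petrov 33,636.4035 → $33,636.40; Bergstrom 30,126.3158 → $30,126.32; Vance 24,268.4211 → $24,268.42; Ibarra 2,835.9649 → $2,835.96.
Rounding difference +$0.01 applied to Orozco → $36,332.90.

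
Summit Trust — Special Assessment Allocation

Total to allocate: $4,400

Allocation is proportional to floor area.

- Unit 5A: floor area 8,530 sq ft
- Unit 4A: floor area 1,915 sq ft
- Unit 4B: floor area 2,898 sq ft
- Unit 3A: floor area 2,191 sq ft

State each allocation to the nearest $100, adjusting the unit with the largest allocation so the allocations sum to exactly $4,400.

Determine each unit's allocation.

Total floor area = 15,534.
Raw shares: Unit 5A 8,530/15,534 × $4,400 = 2,416.12; Unit 4A 1,915/15,534 × $4,400 = 542.42; Unit 4B 2,898/15,534 × $4,400 = 820.86; Unit 3A 2,191/15,534 × $4,400 = 620.60.
After rounding ($100): Unit 5A $2,400; Unit 4A $500; Unit 4B $800; Unit 3A $600. Sum = $4,300.
Difference $4,400 − $4,300 = +$100 applied to largest allocation (Unit 5A): Unit 5A becomes $2,500.

Unit 5A: $2,500 · Unit 4A: $500 · Unit 4B: $800 · Unit 3A: $600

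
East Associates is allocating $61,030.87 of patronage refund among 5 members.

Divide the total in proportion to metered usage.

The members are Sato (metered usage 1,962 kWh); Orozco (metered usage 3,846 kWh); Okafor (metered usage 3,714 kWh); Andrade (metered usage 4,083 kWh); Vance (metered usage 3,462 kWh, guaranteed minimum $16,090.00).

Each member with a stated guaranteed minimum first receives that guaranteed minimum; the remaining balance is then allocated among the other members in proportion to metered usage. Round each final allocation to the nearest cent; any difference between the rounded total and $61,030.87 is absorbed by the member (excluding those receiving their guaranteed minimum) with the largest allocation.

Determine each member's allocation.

Sato: $6,481.00 | Orozco: $12,704.34 | Okafor: $12,268.31 | Andrade: $13,487.22 | Vance: $16,090.00

Guaranteed amounts: Vance $16,090.00. Residual $44,940.87.
Residual split over remaining metered usage 13,605: Sato 6,480.9987 → $6,481.00; Orozco 12,704.3430 → $12,704.34; Okafor 12,268.3125 → $12,268.31; Andrade 13,487.2159 → $13,487.22.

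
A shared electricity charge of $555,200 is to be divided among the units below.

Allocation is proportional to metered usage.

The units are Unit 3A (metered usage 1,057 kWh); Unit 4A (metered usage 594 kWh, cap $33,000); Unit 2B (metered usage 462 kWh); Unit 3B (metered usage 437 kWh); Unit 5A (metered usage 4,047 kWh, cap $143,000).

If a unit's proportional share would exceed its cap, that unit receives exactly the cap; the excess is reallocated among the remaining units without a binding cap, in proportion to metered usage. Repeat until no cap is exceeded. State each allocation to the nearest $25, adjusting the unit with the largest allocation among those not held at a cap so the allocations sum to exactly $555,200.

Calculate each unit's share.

Combined metered usage = 6,597.
Unconstrained shares: Unit 3A 88,956.56; Unit 4A 49,990.72; Unit 2B 38,881.67; Unit 3B 36,777.69; Unit 5A 340,593.36.
Capped: Unit 4A ($33,000), Unit 5A ($143,000); remaining pool $379,200 reallocated over remaining metered usage 1,956.
Shares after redistribution: Unit 3A 204,915.34 → $204,925; Unit 2B 89,565.64 → $89,575; Unit 3B 84,719.02 → $84,725.
Rounding difference −$25 applied to Unit 3A → $204,900.

Unit 3A: $204,900; Unit 4A: $33,000; Unit 2B: $89,575; Unit 3B: $84,725; Unit 5A: $143,000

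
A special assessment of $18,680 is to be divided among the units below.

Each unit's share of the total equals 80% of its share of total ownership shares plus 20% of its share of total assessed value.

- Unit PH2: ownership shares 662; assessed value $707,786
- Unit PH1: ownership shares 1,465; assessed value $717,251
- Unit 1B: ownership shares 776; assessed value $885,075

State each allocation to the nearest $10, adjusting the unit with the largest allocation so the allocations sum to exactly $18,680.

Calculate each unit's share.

Totals — ownership shares 2,903, assessed value 2,310,112.
Composite weights (80% ownership shares + 20% assessed value): Unit PH2 0.2437; Unit PH1 0.4658; Unit 1B 0.2905.
Pro-rata amounts: Unit PH2 4,552.49; Unit PH1 8,701.46; Unit 1B 5,426.05.
Rounded to nearest $10: Unit PH2 $4,550; Unit PH1 $8,700; Unit 1B $5,430. Sum = $18,680.
No rounding difference to absorb.

Unit PH2: $4,550 | Unit PH1: $8,700 | Unit 1B: $5,430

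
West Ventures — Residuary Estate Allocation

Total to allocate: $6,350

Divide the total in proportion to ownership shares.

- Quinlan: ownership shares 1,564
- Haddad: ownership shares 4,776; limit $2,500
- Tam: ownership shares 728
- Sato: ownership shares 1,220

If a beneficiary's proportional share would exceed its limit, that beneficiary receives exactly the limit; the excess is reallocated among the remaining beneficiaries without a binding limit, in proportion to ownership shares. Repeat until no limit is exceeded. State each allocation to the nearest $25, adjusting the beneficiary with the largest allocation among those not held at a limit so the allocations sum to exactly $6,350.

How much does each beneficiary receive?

Sum of ownership shares: 8,288.
Pro-rata shares before constraints: Quinlan 1,198.29; Haddad 3,659.22; Tam 557.77; Sato 934.72.
Cap binds for Haddad ($2,500); residual $3,850 reallocated over remaining ownership shares 3,512.
Redistributed shares: Quinlan 1,714.52 → $1,725; Tam 798.06 → $800; Sato 1,337.41 → $1,325.

Quinlan: $1,725 | Haddad: $2,500 | Tam: $800 | Sato: $1,325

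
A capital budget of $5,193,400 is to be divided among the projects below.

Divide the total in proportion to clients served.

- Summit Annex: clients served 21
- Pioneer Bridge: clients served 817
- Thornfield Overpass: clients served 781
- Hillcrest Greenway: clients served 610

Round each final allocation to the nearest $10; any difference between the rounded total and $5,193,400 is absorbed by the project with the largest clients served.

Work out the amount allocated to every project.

Summit Annex: $48,930 | Pioneer Bridge: $1,903,550 | Thornfield Overpass: $1,819,670 | Hillcrest Greenway: $1,421,250

Sum of clients served: 21 + 817 + 781 + 610 = 2,229.
Pro-rata amounts: Summit Annex 48,928.40; Pioneer Bridge 1,903,547.69; Thornfield Overpass 1,819,670.44; Hillcrest Greenway 1,421,253.48.
Rounded to nearest $10: Summit Annex $48,930; Pioneer Bridge $1,903,550; Thornfield Overpass $1,819,670; Hillcrest Greenway $1,421,250. Sum = $5,193,400.
Sum already equals the total — no adjustment.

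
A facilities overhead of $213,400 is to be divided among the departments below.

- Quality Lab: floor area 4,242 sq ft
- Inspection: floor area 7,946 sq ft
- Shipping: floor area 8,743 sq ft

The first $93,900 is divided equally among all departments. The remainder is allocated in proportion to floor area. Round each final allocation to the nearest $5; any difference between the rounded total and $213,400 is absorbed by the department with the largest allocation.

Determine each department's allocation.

First tranche $93,900 split equally: $31,300 each.
Remainder $119,500 by floor area (total 20,931): Quality Lab 24,218.58 → $24,220; Inspection 45,365.58 → $45,365; Shipping 49,915.84 → $49,915.
Totals: Quality Lab $31,300 + $24,220 = $55,520; Inspection $31,300 + $45,365 = $76,665; Shipping $31,300 + $49,915 = $81,215.

Quality Lab: $55,520 | Inspection: $76,665 | Shipping: $81,215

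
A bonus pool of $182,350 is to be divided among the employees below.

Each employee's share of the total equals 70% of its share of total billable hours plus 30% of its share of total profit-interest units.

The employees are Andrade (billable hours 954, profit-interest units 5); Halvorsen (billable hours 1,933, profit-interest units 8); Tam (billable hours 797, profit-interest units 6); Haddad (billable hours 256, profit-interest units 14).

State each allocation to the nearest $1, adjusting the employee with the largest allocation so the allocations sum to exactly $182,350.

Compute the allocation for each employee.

Andrade: $39,196 · Halvorsen: $75,885 · Tam: $35,767 · Haddad: $31,502

Billable hours total 3,940; profit-interest units total 33.
Composite weights (70% billable hours + 30% profit-interest units): Andrade 0.2149; Halvorsen 0.4162; Tam 0.1961; Haddad 0.1728.
Raw shares: Andrade 39,195.57; Halvorsen 75,885.62; Tam 35,766.94; Haddad 31,501.87.
After rounding ($1): Andrade $39,196; Halvorsen $75,886; Tam $35,767; Haddad $31,502. Sum = $182,351.
Difference $182,350 − $182,351 = −$1 applied to largest allocation (Halvorsen): Halvorsen becomes $75,885.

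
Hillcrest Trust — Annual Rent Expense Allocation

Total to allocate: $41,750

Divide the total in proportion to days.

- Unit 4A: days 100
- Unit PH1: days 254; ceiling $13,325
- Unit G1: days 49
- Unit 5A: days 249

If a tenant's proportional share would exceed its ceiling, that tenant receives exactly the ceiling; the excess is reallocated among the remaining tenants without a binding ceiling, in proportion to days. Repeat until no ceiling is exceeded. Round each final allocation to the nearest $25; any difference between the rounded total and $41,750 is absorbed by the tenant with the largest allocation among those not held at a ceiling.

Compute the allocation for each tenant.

Unit 4A: $7,150 | Unit PH1: $13,325 | Unit G1: $3,500 | Unit 5A: $17,775

Total days = 652.
Proportional shares (ignoring caps): Unit 4A 6,403.37; Unit PH1 16,264.57; Unit G1 3,137.65; Unit 5A 15,944.40.
Capped: Unit PH1 ($13,325); remaining pool $28,425 reallocated over remaining days 398.
Remaining shares: Unit 4A 7,141.96 → $7,150; Unit G1 3,499.56 → $3,500; Unit 5A 17,783.48 → $17,775.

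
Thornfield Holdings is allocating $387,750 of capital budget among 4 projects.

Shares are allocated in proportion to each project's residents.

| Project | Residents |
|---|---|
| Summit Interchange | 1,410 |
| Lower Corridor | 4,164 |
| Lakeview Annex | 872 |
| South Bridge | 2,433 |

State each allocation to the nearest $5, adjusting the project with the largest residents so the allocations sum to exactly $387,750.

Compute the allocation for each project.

Summit Interchange: $61,575; Lower Corridor: $181,845; Lakeview Annex: $38,080; South Bridge: $106,250

Sum of residents: 1,410 + 4,164 + 872 + 2,433 = 8,879.
Unrounded shares: Summit Interchange 61,575.35; Lower Corridor 181,843.79; Lakeview Annex 38,080.64; South Bridge 106,250.23.
Rounded to nearest $5: Summit Interchange $61,575; Lower Corridor $181,845; Lakeview Annex $38,080; South Bridge $106,250. Sum = $387,750.
Rounded total matches; no reconciliation needed.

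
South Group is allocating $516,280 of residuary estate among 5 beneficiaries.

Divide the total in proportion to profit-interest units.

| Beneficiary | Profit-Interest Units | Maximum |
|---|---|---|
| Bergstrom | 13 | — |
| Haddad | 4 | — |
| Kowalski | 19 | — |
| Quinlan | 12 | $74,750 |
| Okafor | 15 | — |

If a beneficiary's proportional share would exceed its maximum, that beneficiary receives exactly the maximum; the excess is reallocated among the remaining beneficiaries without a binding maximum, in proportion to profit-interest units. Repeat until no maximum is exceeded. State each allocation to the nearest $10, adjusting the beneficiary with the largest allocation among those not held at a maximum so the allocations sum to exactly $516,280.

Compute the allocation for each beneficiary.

Bergstrom: $112,550 · Haddad: $34,630 · Kowalski: $164,490 · Quinlan: $74,750 · Okafor: $129,860

Total profit-interest units = 63.
Pro-rata shares before constraints: Bergstrom 106,533.97; Haddad 32,779.68; Kowalski 155,703.49; Quinlan 98,339.05; Okafor 122,923.81.
Cap binds for Quinlan ($74,750); residual $441,530 reallocated over remaining profit-interest units 51.
Redistributed shares: Bergstrom 112,546.86 → $112,550; Haddad 34,629.80 → $34,630; Kowalski 164,491.57 → $164,490; Okafor 129,861.76 → $129,860.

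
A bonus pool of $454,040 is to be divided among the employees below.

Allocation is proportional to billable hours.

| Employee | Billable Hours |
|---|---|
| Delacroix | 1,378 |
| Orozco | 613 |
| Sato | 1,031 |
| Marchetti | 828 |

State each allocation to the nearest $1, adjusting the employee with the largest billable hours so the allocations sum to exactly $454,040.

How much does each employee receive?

Combined billable hours = 1,378 + 613 + 1,031 + 828 = 3,850.
Raw shares: Delacroix 162,510.94; Orozco 72,292.60; Sato 121,588.37; Marchetti 97,648.08.
Rounded to nearest $1: Delacroix $162,511; Orozco $72,293; Sato $121,588; Marchetti $97,648. Sum = $454,040.
No rounding difference to absorb.

Delacroix: $162,511; Orozco: $72,293; Sato: $121,588; Marchetti: $97,648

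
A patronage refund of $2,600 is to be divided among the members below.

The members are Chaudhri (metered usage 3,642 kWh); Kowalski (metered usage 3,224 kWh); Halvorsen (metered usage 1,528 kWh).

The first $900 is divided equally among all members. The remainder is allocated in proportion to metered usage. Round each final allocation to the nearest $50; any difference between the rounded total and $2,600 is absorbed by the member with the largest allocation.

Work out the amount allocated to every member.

Chaudhri: $1,050 · Kowalski: $950 · Halvorsen: $600

Equal tier: $900 ÷ 3 = $300 apiece.
Remainder $1,700 by metered usage (total 8,394): Chaudhri 737.60 → $750; Kowalski 652.94 → $650; Halvorsen 309.46 → $300.
Totals: Chaudhri $300 + $750 = $1,050; Kowalski $300 + $650 = $950; Halvorsen $300 + $300 = $600.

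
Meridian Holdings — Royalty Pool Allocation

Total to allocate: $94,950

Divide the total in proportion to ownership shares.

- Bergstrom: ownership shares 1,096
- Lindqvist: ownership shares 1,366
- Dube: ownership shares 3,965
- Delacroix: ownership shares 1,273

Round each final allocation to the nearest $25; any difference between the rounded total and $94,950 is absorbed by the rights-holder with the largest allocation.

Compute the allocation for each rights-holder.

Bergstrom: $13,525 · Lindqvist: $16,850 · Dube: $48,875 · Delacroix: $15,700

Ownership shares total: 7,700.
Raw shares: Bergstrom 1,096/7,700 × $94,950 = 13,514.96; Lindqvist 1,366/7,700 × $94,950 = 16,844.38; Dube 3,965/7,700 × $94,950 = 48,893.08; Delacroix 1,273/7,700 × $94,950 = 15,697.58.
After rounding ($25): Bergstrom $13,525; Lindqvist $16,850; Dube $48,900; Delacroix $15,700. Sum = $94,975.
Difference $94,950 − $94,975 = −$25 applied to largest allocation (Dube): Dube becomes $48,875.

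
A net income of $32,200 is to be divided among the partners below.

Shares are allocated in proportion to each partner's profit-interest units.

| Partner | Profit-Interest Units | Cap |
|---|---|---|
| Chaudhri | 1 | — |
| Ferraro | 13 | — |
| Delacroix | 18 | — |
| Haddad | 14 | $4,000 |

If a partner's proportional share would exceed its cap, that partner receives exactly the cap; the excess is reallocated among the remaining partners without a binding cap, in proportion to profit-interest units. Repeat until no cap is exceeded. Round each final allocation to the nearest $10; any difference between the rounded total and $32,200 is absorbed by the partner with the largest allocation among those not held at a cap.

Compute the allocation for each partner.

Profit-interest units total: 46.
Unconstrained shares: Chaudhri 700.00; Ferraro 9,100.00; Delacroix 12,600.00; Haddad 9,800.00.
Capped: Haddad ($4,000); residual $28,200 reallocated over remaining profit-interest units 32.
Remaining shares: Chaudhri 881.25 → $880; Ferraro 11,456.25 → $11,460; Delacroix 15,862.50 → $15,860.

Chaudhri: $880 | Ferraro: $11,460 | Delacroix: $15,860 | Haddad: $4,000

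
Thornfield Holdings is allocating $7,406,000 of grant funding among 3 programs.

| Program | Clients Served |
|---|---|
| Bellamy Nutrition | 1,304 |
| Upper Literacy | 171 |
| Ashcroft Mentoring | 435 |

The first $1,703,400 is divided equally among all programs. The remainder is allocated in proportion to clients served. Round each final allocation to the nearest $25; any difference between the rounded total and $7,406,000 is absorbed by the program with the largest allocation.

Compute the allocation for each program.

First tranche $1,703,400 split equally: $567,800 each.
Remainder $5,702,600 by clients served (total 1,910): Bellamy Nutrition 3,893,293.40 → $3,893,300; Upper Literacy 510,546.91 → $510,550; Ashcroft Mentoring 1,298,759.69 → $1,298,750.
Totals: Bellamy Nutrition $567,800 + $3,893,300 = $4,461,100; Upper Literacy $567,800 + $510,550 = $1,078,350; Ashcroft Mentoring $567,800 + $1,298,750 = $1,866,550.

Bellamy Nutrition: $4,461,100 · Upper Literacy: $1,078,350 · Ashcroft Mentoring: $1,866,550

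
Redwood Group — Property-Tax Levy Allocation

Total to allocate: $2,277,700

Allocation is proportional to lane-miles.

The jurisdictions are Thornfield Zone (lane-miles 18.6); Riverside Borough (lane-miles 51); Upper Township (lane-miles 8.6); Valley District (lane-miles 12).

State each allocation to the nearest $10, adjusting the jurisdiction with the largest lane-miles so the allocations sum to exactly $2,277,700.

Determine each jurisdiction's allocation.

Thornfield Zone: $469,680; Riverside Borough: $1,287,840; Upper Township: $217,160; Valley District: $303,020

Lane-miles total: 90.2.
Proportional shares: Thornfield Zone 18.6/90.2 × $2,277,700 = 469,680.93; Riverside Borough 51/90.2 × $2,277,700 = 1,287,834.81; Upper Township 8.6/90.2 × $2,277,700 = 217,164.30; Valley District 12/90.2 × $2,277,700 = 303,019.96.
At nearest $10: Thornfield Zone $469,680; Riverside Borough $1,287,830; Upper Township $217,160; Valley District $303,020. Sum = $2,277,690.
Difference $2,277,700 − $2,277,690 = +$10 applied to largest lane-miles (Riverside Borough): Riverside Borough becomes $1,287,840.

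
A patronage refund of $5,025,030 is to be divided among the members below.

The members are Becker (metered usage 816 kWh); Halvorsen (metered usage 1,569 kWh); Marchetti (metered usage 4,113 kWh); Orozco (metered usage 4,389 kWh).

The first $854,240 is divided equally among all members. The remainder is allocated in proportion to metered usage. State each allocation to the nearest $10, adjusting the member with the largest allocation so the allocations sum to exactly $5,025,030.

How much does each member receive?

Becker: $526,170 · Halvorsen: $814,640 · Marchetti: $1,789,240 · Orozco: $1,894,980

$854,240 shared equally gives $213,560 per member.
Remainder $4,170,790 by metered usage (total 10,887): Becker 312,608.12 → $312,610; Halvorsen 601,081.06 → $601,080; Marchetti 1,575,682.86 → $1,575,680; Orozco 1,681,417.96 → $1,681,420.
Totals: Becker $213,560 + $312,610 = $526,170; Halvorsen $213,560 + $601,080 = $814,640; Marchetti $213,560 + $1,575,680 = $1,789,240; Orozco $213,560 + $1,681,420 = $1,894,980.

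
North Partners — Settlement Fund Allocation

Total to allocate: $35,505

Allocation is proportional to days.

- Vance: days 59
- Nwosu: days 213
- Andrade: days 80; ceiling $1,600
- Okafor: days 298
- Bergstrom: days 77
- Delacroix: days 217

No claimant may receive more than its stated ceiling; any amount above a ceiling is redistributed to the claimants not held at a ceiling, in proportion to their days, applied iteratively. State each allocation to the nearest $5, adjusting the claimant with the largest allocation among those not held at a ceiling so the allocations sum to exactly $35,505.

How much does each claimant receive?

Days total: 944.
Pro-rata shares before constraints: Vance 2,219.06; Nwosu 8,011.19; Andrade 3,008.90; Okafor 11,208.15; Bergstrom 2,896.06; Delacroix 8,161.64.
Capped: Andrade ($1,600); balance $33,905 reallocated over remaining days 864.
Redistributed shares: Vance 2,315.27 → $2,315; Nwosu 8,358.52 → $8,360; Okafor 11,694.09 → $11,695; Bergstrom 3,021.63 → $3,020; Delacroix 8,515.49 → $8,515.

Vance: $2,315 · Nwosu: $8,360 · Andrade: $1,600 · Okafor: $11,695 · Bergstrom: $3,020 · Delacroix: $8,515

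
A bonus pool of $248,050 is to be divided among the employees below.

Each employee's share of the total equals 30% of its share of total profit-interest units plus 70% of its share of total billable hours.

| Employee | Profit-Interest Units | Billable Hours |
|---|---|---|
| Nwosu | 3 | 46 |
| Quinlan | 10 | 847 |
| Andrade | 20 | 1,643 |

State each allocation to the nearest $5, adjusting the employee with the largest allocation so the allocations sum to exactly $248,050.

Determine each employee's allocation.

Nwosu: $9,915 | Quinlan: $80,540 | Andrade: $157,595

Profit-interest units total 33; billable hours total 2,536.
Composite weights (30% profit-interest units + 70% billable hours): Nwosu 0.0400; Quinlan 0.3247; Andrade 0.6353.
Proportional shares: Nwosu 9,914.53; Quinlan 80,542.45; Andrade 157,593.02.
After rounding ($5): Nwosu $9,915; Quinlan $80,540; Andrade $157,595. Sum = $248,050.
No rounding difference to absorb.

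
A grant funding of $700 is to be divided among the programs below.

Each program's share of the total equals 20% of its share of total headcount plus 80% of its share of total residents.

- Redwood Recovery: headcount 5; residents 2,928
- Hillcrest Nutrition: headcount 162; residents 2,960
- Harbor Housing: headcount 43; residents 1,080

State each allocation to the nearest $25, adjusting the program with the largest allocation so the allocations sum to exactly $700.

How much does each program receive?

Redwood Recovery: $250; Hillcrest Nutrition: $325; Harbor Housing: $125

Headcount total 210; residents total 6,968.
Composite weights (20% headcount + 80% residents): Redwood Recovery 0.3409; Hillcrest Nutrition 0.4941; Harbor Housing 0.1649.
Raw shares: Redwood Recovery 238.65; Hillcrest Nutrition 345.89; Harbor Housing 115.46.
At nearest $25: Redwood Recovery $250; Hillcrest Nutrition $350; Harbor Housing $125. Sum = $725.
Difference $700 − $725 = −$25 applied to largest allocation (Hillcrest Nutrition): Hillcrest Nutrition becomes $325.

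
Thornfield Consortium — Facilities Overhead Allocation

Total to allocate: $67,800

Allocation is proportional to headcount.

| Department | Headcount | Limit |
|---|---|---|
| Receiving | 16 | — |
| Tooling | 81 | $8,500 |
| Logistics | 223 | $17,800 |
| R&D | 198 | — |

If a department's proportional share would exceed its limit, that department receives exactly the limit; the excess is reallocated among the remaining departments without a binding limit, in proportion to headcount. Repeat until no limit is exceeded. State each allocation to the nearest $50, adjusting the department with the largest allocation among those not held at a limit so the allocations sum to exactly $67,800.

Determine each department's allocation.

Sum of headcount: 518.
Proportional shares (ignoring caps): Receiving 2,094.21; Tooling 10,601.93; Logistics 29,188.03; R&D 25,915.83.
Capped: Tooling ($8,500), Logistics ($17,800); residual $41,500 reallocated over remaining headcount 214.
Redistributed shares: Receiving 3,102.80 → $3,100; R&D 38,397.20 → $38,400.

Receiving: $3,100 | Tooling: $8,500 | Logistics: $17,800 | R&D: $38,400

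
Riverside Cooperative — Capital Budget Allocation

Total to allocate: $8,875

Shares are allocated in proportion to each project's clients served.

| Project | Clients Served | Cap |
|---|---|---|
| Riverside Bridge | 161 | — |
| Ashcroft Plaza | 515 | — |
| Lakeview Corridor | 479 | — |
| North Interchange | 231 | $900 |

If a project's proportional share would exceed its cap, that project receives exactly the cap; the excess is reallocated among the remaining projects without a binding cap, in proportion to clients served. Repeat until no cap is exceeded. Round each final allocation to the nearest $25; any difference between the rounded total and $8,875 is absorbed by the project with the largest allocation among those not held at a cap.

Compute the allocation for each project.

Riverside Bridge: $1,100 | Ashcroft Plaza: $3,575 | Lakeview Corridor: $3,300 | North Interchange: $900

Sum of clients served: 1,386.
Proportional shares (ignoring caps): Riverside Bridge 1,030.93; Ashcroft Plaza 3,297.71; Lakeview Corridor 3,067.19; North Interchange 1,479.17.
Held at cap: North Interchange ($900); balance $7,975 reallocated over remaining clients served 1,155.
Remaining shares: Riverside Bridge 1,111.67 → $1,100; Ashcroft Plaza 3,555.95 → $3,550; Lakeview Corridor 3,307.38 → $3,300.
Rounding difference +$25 applied to Ashcroft Plaza → $3,575.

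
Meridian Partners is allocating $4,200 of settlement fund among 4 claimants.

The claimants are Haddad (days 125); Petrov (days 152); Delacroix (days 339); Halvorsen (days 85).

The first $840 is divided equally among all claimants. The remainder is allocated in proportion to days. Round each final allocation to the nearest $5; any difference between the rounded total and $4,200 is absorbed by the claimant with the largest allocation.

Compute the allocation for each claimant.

$840 shared equally gives $210 per claimant.
Remainder $3,360 by days (total 701): Haddad 599.14 → $600; Petrov 728.56 → $730; Delacroix 1,624.88 → $1,625; Halvorsen 407.42 → $405.
Totals: Haddad $210 + $600 = $810; Petrov $210 + $730 = $940; Delacroix $210 + $1,625 = $1,835; Halvorsen $210 + $405 = $615.

Haddad: $810 | Petrov: $940 | Delacroix: $1,835 | Halvorsen: $615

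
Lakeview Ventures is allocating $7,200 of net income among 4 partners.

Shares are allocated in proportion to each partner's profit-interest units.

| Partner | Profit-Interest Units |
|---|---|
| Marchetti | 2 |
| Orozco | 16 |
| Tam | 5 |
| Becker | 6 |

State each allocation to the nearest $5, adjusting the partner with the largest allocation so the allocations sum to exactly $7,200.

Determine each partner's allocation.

Combined profit-interest units = 29.
Proportional shares: Marchetti 2/29 × $7,200 = 496.55; Orozco 16/29 × $7,200 = 3,972.41; Tam 5/29 × $7,200 = 1,241.38; Becker 6/29 × $7,200 = 1,489.66.
Rounded to nearest $5: Marchetti $495; Orozco $3,970; Tam $1,240; Becker $1,490. Sum = $7,195.
Difference $7,200 − $7,195 = +$5 applied to largest allocation (Orozco): Orozco becomes $3,975.

Marchetti: $495; Orozco: $3,975; Tam: $1,240; Becker: $1,490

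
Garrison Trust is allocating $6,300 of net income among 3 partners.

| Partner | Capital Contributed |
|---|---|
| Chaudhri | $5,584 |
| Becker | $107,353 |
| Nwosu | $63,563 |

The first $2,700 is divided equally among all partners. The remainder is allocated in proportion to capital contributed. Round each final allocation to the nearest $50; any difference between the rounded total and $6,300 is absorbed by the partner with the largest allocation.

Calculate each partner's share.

Equal tier: $2,700 ÷ 3 = $900 apiece.
Remainder $3,600 by capital contributed (total 176,500): Chaudhri 113.89 → $100; Becker 2,189.64 → $2,200; Nwosu 1,296.47 → $1,300.
Totals: Chaudhri $900 + $100 = $1,000; Becker $900 + $2,200 = $3,100; Nwosu $900 + $1,300 = $2,200.

Chaudhri: $1,000 · Becker: $3,100 · Nwosu: $2,200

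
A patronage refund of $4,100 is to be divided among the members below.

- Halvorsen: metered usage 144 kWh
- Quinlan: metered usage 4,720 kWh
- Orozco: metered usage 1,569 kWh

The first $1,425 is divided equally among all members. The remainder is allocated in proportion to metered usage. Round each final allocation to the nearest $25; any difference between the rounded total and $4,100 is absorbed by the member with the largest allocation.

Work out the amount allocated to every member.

Equal tier: $1,425 ÷ 3 = $475 apiece.
Remainder $2,675 by metered usage (total 6,433): Halvorsen 59.88 → $50; Quinlan 1,962.69 → $1,975; Orozco 652.43 → $650.
Totals: Halvorsen $475 + $50 = $525; Quinlan $475 + $1,975 = $2,450; Orozco $475 + $650 = $1,125.

Halvorsen: $525 | Quinlan: $2,450 | Orozco: $1,125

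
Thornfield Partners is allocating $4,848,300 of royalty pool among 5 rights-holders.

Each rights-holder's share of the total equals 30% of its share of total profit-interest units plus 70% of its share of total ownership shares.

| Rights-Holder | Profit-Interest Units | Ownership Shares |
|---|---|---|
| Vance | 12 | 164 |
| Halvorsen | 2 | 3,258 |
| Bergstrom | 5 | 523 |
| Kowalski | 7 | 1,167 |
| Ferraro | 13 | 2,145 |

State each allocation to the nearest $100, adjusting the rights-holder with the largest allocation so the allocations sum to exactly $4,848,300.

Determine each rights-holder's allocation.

Vance: $524,200 | Halvorsen: $1,598,200 | Bergstrom: $431,100 | Kowalski: $806,800 | Ferraro: $1,488,000

Profit-interest units total 39; ownership shares total 7,257.
Composite weights (30% profit-interest units + 70% ownership shares): Vance 0.1081; Halvorsen 0.3296; Bergstrom 0.0889; Kowalski 0.1664; Ferraro 0.3069.
Proportional shares: Vance 524,231.66; Halvorsen 1,598,226.13; Bergstrom 431,059.36; Kowalski 806,821.75; Ferraro 1,487,961.11.
After rounding ($100): Vance $524,200; Halvorsen $1,598,200; Bergstrom $431,100; Kowalski $806,800; Ferraro $1,488,000. Sum = $4,848,300.
Sum already equals the total — no adjustment.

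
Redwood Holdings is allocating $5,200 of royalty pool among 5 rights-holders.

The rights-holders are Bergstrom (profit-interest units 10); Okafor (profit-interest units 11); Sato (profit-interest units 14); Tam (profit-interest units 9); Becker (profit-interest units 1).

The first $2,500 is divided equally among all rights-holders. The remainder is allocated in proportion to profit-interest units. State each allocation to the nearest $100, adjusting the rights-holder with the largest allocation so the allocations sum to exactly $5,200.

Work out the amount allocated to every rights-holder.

First tranche $2,500 split equally: $500 each.
Remainder $2,700 by profit-interest units (total 45): Bergstrom 600.00 → $600; Okafor 660.00 → $700; Sato 840.00 → $800; Tam 540.00 → $500; Becker 60.00 → $100.
Totals: Bergstrom $500 + $600 = $1,100; Okafor $500 + $700 = $1,200; Sato $500 + $800 = $1,300; Tam $500 + $500 = $1,000; Becker $500 + $100 = $600.

Bergstrom: $1,100; Okafor: $1,200; Sato: $1,300; Tam: $1,000; Becker: $600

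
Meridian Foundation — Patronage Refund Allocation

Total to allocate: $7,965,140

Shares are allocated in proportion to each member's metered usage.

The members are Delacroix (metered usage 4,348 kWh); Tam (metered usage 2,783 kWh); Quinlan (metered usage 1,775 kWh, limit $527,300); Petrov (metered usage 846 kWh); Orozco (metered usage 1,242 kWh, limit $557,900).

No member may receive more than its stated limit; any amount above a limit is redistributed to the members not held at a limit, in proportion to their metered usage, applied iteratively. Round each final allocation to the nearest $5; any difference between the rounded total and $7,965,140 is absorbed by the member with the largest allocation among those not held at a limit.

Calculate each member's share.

Delacroix: $3,750,030 · Tam: $2,400,260 · Quinlan: $527,300 · Petrov: $729,650 · Orozco: $557,900

Combined metered usage = 10,994.
Proportional shares (ignoring caps): Delacroix 3,150,120.86; Tam 2,016,280.21; Quinlan 1,285,985.40; Petrov 612,926.00; Orozco 899,827.53.
Capped: Quinlan ($527,300), Orozco ($557,900); balance $6,879,940 reallocated over remaining metered usage 7,977.
Shares after redistribution: Delacroix 3,750,028.72 → $3,750,030; Tam 2,400,259.87 → $2,400,260; Petrov 729,651.40 → $729,650.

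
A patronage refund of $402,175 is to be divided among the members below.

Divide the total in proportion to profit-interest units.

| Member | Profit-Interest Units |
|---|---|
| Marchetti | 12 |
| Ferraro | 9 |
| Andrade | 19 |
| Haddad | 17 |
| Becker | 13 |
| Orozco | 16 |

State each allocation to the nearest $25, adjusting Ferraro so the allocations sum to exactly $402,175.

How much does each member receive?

Marchetti: $56,125 | Ferraro: $42,075 | Andrade: $88,850 | Haddad: $79,500 | Becker: $60,800 | Orozco: $74,825

Sum of profit-interest units: 86.
Pro-rata amounts: Marchetti 12/86 × $402,175 = 56,117.44; Ferraro 9/86 × $402,175 = 42,088.08; Andrade 19/86 × $402,175 = 88,852.62; Haddad 17/86 × $402,175 = 79,499.71; Becker 13/86 × $402,175 = 60,793.90; Orozco 16/86 × $402,175 = 74,823.26.
At nearest $25: Marchetti $56,125; Ferraro $42,100; Andrade $88,850; Haddad $79,500; Becker $60,800; Orozco $74,825. Sum = $402,200.
Difference $402,175 − $402,200 = −$25 applied to Ferraro: Ferraro becomes $42,075.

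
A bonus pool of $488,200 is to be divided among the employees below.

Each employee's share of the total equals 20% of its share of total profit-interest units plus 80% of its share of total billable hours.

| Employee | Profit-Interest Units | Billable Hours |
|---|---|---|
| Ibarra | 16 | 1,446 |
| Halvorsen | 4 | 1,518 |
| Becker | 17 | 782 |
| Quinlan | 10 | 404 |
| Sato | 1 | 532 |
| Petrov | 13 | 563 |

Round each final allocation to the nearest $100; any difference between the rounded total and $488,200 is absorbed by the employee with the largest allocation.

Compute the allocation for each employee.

Totals — profit-interest units 61, billable hours 5,245.
Blended shares (20% profit-interest units + 80% billable hours): Ibarra 0.2730; Halvorsen 0.2446; Becker 0.1750; Quinlan 0.0944; Sato 0.0844; Petrov 0.1285.
Raw shares: Ibarra 133,284.42; Halvorsen 119,437.91; Becker 85,441.45; Quinlan 46,089.73; Sato 41,215.13; Petrov 62,731.36.
Rounded to nearest $100: Ibarra $133,300; Halvorsen $119,400; Becker $85,400; Quinlan $46,100; Sato $41,200; Petrov $62,700. Sum = $488,100.
Difference $488,200 − $488,100 = +$100 applied to largest allocation (Ibarra): Ibarra becomes $133,400.

Ibarra: $133,400; Halvorsen: $119,400; Becker: $85,400; Quinlan: $46,100; Sato: $41,200; Petrov: $62,700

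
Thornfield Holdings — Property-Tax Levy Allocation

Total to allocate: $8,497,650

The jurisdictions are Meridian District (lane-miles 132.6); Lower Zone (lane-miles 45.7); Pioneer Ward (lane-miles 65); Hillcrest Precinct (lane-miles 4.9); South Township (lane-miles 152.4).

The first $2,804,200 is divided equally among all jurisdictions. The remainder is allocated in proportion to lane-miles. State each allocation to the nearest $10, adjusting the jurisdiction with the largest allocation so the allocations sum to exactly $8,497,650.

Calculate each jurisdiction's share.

Meridian District: $2,445,390; Lower Zone: $1,210,340; Pioneer Ward: $1,484,640; Hillcrest Precinct: $630,480; South Township: $2,726,800

$2,804,200 shared equally gives $560,840 per jurisdiction.
Remainder $5,693,450 by lane-miles (total 400.6): Meridian District 1,884,551.85 → $1,884,550; Lower Zone 649,502.41 → $649,500; Pioneer Ward 923,799.93 → $923,800; Hillcrest Precinct 69,640.30 → $69,640; South Township 2,165,955.52 → $2,165,960.
Totals: Meridian District $560,840 + $1,884,550 = $2,445,390; Lower Zone $560,840 + $649,500 = $1,210,340; Pioneer Ward $560,840 + $923,800 = $1,484,640; Hillcrest Precinct $560,840 + $69,640 = $630,480; South Township $560,840 + $2,165,960 = $2,726,800.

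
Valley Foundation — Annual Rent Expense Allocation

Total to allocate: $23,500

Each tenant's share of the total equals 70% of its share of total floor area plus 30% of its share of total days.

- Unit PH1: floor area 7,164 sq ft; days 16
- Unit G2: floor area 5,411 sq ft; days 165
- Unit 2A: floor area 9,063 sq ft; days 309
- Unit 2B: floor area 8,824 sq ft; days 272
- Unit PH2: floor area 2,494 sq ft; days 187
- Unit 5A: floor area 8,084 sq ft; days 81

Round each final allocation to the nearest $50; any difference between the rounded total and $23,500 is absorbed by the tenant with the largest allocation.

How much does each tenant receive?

Floor area total 41,040; days total 1,030.
Combined weights (70% floor area + 30% days): Unit PH1 0.1269; Unit G2 0.1404; Unit 2A 0.2446; Unit 2B 0.2297; Unit PH2 0.0970; Unit 5A 0.1615.
Proportional shares: Unit PH1 2,981.05; Unit G2 3,298.25; Unit 2A 5,747.71; Unit 2B 5,398.66; Unit PH2 2,279.62; Unit 5A 3,794.71.
At nearest $50: Unit PH1 $3,000; Unit G2 $3,300; Unit 2A $5,750; Unit 2B $5,400; Unit PH2 $2,300; Unit 5A $3,800. Sum = $23,550.
Difference $23,500 − $23,550 = −$50 applied to largest allocation (Unit 2A): Unit 2A becomes $5,700.

Unit PH1: $3,000; Unit G2: $3,300; Unit 2A: $5,700; Unit 2B: $5,400; Unit PH2: $2,300; Unit 5A: $3,800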